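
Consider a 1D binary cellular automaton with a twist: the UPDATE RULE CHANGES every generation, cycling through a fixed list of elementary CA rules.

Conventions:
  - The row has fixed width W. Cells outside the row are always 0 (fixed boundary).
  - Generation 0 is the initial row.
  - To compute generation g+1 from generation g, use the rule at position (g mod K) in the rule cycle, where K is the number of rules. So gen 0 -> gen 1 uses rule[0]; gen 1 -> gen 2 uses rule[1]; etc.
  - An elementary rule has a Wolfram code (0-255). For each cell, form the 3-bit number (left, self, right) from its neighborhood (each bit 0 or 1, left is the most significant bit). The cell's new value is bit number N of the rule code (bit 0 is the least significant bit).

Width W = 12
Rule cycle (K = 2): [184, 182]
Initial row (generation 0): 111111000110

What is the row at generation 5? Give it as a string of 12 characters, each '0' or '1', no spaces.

Answer: 010011111010

Derivation:
Gen 0: 111111000110
Gen 1 (rule 184): 111110100101
Gen 2 (rule 182): 011101111111
Gen 3 (rule 184): 011011111110
Gen 4 (rule 182): 100101111101
Gen 5 (rule 184): 010011111010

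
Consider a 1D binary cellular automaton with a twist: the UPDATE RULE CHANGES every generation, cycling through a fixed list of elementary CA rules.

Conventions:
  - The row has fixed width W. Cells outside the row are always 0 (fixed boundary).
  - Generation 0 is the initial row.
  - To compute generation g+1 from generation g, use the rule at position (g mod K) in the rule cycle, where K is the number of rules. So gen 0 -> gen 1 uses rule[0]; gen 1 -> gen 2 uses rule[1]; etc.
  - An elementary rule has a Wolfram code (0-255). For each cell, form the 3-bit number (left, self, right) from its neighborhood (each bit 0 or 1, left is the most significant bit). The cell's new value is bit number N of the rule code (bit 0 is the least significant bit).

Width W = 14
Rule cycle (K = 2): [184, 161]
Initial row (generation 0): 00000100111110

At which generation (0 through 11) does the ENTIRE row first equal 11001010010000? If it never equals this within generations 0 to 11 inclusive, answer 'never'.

Answer: 8

Derivation:
Gen 0: 00000100111110
Gen 1 (rule 184): 00000010111101
Gen 2 (rule 161): 11111001011010
Gen 3 (rule 184): 11110100110101
Gen 4 (rule 161): 01101000001010
Gen 5 (rule 184): 01010100000101
Gen 6 (rule 161): 00101001110010
Gen 7 (rule 184): 00010101101001
Gen 8 (rule 161): 11001010010000
Gen 9 (rule 184): 10100101001000
Gen 10 (rule 161): 01000010000011
Gen 11 (rule 184): 00100001000010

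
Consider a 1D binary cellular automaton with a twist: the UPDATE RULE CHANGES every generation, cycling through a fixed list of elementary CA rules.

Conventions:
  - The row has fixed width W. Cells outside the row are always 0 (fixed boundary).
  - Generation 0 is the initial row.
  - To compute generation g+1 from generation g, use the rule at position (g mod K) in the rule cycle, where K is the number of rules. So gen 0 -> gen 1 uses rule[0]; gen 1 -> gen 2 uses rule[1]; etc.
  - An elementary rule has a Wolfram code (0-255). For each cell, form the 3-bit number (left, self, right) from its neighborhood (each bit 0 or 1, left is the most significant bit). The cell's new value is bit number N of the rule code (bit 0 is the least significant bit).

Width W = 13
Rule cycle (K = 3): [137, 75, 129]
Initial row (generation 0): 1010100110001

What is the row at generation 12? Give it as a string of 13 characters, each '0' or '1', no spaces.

Gen 0: 1010100110001
Gen 1 (rule 137): 0000000100100
Gen 2 (rule 75): 1111111001001
Gen 3 (rule 129): 0111110000000
Gen 4 (rule 137): 0111100111111
Gen 5 (rule 75): 1100101100001
Gen 6 (rule 129): 0000000001100
Gen 7 (rule 137): 1111111101001
Gen 8 (rule 75): 1000000100010
Gen 9 (rule 129): 0011110001000
Gen 10 (rule 137): 1011100100011
Gen 11 (rule 75): 0010101001111
Gen 12 (rule 129): 1000000000110

Answer: 1000000000110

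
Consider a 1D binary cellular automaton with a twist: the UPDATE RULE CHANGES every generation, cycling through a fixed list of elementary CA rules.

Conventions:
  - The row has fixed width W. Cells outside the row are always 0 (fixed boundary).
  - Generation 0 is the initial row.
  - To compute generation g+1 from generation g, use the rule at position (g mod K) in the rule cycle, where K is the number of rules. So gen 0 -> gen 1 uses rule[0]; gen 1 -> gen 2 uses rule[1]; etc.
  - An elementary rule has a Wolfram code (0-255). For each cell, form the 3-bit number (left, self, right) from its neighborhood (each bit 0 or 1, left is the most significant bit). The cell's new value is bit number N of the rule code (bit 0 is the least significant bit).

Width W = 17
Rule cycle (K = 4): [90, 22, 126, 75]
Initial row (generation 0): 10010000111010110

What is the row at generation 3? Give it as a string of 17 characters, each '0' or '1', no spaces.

Gen 0: 10010000111010110
Gen 1 (rule 90): 01101001101000111
Gen 2 (rule 22): 10001110001101000
Gen 3 (rule 126): 11011011011111100

Answer: 11011011011111100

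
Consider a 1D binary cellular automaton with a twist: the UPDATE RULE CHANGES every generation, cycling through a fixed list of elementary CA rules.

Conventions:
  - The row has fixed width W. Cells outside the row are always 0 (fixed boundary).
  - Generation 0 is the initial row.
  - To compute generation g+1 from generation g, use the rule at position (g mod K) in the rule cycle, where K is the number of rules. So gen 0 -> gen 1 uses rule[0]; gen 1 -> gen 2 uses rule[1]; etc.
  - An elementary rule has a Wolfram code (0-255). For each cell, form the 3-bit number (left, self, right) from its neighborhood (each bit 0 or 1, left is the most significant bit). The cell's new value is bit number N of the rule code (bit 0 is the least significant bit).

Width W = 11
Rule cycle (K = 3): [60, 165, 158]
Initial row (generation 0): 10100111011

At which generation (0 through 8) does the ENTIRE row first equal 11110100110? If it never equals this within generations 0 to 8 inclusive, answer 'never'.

Gen 0: 10100111011
Gen 1 (rule 60): 11110100110
Gen 2 (rule 165): 01101100000
Gen 3 (rule 158): 11001010000
Gen 4 (rule 60): 10101111000
Gen 5 (rule 165): 11110110011
Gen 6 (rule 158): 11100101110
Gen 7 (rule 60): 10010111001
Gen 8 (rule 165): 10011010001

Answer: 1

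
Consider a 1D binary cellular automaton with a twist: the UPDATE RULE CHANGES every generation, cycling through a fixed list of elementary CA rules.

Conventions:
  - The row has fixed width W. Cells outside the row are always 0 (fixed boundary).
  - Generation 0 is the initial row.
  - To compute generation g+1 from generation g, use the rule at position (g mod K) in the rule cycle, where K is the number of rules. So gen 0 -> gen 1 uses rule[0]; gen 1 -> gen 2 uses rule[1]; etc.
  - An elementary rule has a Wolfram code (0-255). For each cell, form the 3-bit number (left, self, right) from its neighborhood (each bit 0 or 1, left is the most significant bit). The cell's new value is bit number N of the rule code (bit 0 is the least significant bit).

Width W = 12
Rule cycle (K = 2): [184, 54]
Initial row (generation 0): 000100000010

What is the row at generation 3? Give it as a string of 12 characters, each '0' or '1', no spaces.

Answer: 000110100010

Derivation:
Gen 0: 000100000010
Gen 1 (rule 184): 000010000001
Gen 2 (rule 54): 000111000011
Gen 3 (rule 184): 000110100010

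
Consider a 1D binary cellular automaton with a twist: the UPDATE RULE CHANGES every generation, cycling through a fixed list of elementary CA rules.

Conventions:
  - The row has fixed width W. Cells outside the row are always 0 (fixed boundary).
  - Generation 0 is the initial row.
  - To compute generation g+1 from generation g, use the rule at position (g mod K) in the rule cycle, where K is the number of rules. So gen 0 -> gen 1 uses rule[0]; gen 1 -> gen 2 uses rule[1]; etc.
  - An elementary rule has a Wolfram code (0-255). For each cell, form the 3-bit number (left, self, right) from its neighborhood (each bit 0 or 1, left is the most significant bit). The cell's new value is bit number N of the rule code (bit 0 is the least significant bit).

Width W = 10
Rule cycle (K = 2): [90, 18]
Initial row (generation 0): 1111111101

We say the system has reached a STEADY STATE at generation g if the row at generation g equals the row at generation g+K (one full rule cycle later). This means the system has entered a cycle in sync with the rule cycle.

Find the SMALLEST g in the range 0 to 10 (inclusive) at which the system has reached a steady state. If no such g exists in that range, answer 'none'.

Answer: 8

Derivation:
Gen 0: 1111111101
Gen 1 (rule 90): 1000000100
Gen 2 (rule 18): 0100001010
Gen 3 (rule 90): 1010010001
Gen 4 (rule 18): 0001101010
Gen 5 (rule 90): 0011100001
Gen 6 (rule 18): 0100010010
Gen 7 (rule 90): 1010101101
Gen 8 (rule 18): 0000000000
Gen 9 (rule 90): 0000000000
Gen 10 (rule 18): 0000000000
Gen 11 (rule 90): 0000000000
Gen 12 (rule 18): 0000000000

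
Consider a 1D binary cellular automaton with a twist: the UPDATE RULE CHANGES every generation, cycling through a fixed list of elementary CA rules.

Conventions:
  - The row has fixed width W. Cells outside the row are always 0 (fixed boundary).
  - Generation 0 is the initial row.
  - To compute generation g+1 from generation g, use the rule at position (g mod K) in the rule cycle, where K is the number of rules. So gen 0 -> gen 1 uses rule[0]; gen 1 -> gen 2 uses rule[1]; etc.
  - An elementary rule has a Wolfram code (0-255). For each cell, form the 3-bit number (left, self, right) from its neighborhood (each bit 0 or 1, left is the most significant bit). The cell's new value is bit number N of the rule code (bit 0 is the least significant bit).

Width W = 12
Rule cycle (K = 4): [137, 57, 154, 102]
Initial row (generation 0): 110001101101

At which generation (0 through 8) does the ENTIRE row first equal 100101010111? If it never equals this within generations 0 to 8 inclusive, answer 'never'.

Answer: never

Derivation:
Gen 0: 110001101101
Gen 1 (rule 137): 100101001000
Gen 2 (rule 57): 010010100111
Gen 3 (rule 154): 101100011110
Gen 4 (rule 102): 110100100010
Gen 5 (rule 137): 100000001000
Gen 6 (rule 57): 011111100111
Gen 7 (rule 154): 111111011110
Gen 8 (rule 102): 000001100010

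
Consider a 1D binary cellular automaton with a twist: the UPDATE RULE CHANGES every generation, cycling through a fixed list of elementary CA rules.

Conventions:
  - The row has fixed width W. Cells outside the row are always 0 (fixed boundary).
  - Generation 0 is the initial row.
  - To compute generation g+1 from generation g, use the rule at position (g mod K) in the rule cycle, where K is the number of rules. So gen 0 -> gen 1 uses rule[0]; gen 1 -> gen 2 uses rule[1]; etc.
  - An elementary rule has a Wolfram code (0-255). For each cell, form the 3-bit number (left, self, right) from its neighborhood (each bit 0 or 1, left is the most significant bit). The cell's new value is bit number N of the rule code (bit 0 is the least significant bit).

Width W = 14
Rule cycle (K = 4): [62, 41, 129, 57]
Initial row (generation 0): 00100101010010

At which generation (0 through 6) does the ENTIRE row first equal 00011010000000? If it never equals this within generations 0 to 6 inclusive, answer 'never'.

Answer: never

Derivation:
Gen 0: 00100101010010
Gen 1 (rule 62): 01111111111111
Gen 2 (rule 41): 01000000000000
Gen 3 (rule 129): 00011111111111
Gen 4 (rule 57): 11010000000000
Gen 5 (rule 62): 10111000000000
Gen 6 (rule 41): 01100011111111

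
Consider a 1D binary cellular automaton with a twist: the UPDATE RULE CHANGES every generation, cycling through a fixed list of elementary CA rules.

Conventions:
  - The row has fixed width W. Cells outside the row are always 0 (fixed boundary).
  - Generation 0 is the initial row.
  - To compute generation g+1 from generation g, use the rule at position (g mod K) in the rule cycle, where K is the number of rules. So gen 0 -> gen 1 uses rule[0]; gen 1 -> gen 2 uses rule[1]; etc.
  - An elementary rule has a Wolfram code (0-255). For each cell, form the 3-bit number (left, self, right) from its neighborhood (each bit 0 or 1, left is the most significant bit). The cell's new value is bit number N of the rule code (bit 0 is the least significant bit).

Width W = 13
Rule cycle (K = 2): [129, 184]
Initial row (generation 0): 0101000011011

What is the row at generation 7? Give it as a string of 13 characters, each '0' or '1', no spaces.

Gen 0: 0101000011011
Gen 1 (rule 129): 0000011000000
Gen 2 (rule 184): 0000010100000
Gen 3 (rule 129): 1111000001111
Gen 4 (rule 184): 1110100001110
Gen 5 (rule 129): 0100001100100
Gen 6 (rule 184): 0010001010010
Gen 7 (rule 129): 1000100000000

Answer: 1000100000000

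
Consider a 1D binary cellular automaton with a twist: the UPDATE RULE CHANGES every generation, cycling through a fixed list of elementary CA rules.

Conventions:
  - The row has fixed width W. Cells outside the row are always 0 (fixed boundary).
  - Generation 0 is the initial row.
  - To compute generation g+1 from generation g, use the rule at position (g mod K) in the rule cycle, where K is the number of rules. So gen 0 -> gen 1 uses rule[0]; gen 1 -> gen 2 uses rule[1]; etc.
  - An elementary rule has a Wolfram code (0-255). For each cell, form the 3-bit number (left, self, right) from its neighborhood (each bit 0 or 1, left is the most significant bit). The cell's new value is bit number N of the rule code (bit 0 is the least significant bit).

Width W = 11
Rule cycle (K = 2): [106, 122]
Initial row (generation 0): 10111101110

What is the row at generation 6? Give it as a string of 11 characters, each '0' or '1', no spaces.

Gen 0: 10111101110
Gen 1 (rule 106): 01100111010
Gen 2 (rule 122): 11111101101
Gen 3 (rule 106): 10000111110
Gen 4 (rule 122): 01001100011
Gen 5 (rule 106): 10011100111
Gen 6 (rule 122): 01110111101

Answer: 01110111101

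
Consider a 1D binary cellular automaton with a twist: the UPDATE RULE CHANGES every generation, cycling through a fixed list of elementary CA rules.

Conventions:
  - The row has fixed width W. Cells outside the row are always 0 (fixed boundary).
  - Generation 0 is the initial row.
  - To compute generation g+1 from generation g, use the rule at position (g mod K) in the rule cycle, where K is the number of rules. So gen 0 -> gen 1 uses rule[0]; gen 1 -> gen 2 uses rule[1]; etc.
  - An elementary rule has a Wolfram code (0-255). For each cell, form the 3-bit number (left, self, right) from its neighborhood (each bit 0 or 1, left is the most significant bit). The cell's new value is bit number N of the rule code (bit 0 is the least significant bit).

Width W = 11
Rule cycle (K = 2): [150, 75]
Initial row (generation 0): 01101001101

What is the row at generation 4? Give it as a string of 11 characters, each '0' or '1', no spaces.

Gen 0: 01101001101
Gen 1 (rule 150): 10001110001
Gen 2 (rule 75): 00111010110
Gen 3 (rule 150): 01010010001
Gen 4 (rule 75): 10000100110

Answer: 10000100110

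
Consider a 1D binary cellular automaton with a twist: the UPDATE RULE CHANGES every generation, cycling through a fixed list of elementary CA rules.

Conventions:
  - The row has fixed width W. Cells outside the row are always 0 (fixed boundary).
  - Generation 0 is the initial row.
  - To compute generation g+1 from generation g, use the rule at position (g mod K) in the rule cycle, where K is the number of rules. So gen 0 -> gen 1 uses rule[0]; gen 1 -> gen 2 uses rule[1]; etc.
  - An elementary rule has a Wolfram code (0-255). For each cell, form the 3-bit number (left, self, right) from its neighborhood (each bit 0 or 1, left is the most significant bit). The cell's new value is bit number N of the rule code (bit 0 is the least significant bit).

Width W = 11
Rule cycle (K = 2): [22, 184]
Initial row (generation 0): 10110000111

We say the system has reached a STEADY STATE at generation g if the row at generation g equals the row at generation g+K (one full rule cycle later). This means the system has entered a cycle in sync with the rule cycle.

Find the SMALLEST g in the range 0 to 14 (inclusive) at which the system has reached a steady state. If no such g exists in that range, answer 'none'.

Answer: 6

Derivation:
Gen 0: 10110000111
Gen 1 (rule 22): 10001001000
Gen 2 (rule 184): 01000100100
Gen 3 (rule 22): 11101111110
Gen 4 (rule 184): 11011111101
Gen 5 (rule 22): 00000000001
Gen 6 (rule 184): 00000000000
Gen 7 (rule 22): 00000000000
Gen 8 (rule 184): 00000000000
Gen 9 (rule 22): 00000000000
Gen 10 (rule 184): 00000000000
Gen 11 (rule 22): 00000000000
Gen 12 (rule 184): 00000000000
Gen 13 (rule 22): 00000000000
Gen 14 (rule 184): 00000000000
Gen 15 (rule 22): 00000000000
Gen 16 (rule 184): 00000000000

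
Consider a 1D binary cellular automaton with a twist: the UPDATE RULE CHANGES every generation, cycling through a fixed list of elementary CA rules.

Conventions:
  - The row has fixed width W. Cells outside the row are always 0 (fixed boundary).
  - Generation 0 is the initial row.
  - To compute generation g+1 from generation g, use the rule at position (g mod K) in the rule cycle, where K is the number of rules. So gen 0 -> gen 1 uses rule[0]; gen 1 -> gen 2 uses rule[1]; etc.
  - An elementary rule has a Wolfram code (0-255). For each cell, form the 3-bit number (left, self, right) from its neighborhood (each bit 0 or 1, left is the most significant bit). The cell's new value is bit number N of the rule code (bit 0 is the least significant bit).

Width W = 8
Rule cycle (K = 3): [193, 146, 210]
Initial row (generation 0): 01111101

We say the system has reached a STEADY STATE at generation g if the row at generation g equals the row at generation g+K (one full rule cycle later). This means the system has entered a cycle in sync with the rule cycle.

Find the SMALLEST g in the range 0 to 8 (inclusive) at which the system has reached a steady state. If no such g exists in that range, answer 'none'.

Answer: 8

Derivation:
Gen 0: 01111101
Gen 1 (rule 193): 00111100
Gen 2 (rule 146): 01011010
Gen 3 (rule 210): 10001001
Gen 4 (rule 193): 00100000
Gen 5 (rule 146): 01010000
Gen 6 (rule 210): 10001000
Gen 7 (rule 193): 00100011
Gen 8 (rule 146): 01010100
Gen 9 (rule 210): 10000010
Gen 10 (rule 193): 00111000
Gen 11 (rule 146): 01010100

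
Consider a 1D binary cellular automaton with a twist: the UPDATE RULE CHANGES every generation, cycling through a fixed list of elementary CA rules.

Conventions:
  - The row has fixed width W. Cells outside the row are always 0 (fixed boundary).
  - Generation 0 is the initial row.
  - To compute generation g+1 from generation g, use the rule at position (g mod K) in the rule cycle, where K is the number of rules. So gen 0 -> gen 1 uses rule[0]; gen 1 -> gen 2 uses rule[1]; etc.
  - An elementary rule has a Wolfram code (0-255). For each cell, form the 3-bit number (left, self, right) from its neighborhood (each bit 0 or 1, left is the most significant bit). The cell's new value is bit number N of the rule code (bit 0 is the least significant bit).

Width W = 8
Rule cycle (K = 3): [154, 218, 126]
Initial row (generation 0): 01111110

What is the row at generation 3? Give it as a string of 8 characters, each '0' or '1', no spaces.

Answer: 10000110

Derivation:
Gen 0: 01111110
Gen 1 (rule 154): 11111101
Gen 2 (rule 218): 11111100
Gen 3 (rule 126): 10000110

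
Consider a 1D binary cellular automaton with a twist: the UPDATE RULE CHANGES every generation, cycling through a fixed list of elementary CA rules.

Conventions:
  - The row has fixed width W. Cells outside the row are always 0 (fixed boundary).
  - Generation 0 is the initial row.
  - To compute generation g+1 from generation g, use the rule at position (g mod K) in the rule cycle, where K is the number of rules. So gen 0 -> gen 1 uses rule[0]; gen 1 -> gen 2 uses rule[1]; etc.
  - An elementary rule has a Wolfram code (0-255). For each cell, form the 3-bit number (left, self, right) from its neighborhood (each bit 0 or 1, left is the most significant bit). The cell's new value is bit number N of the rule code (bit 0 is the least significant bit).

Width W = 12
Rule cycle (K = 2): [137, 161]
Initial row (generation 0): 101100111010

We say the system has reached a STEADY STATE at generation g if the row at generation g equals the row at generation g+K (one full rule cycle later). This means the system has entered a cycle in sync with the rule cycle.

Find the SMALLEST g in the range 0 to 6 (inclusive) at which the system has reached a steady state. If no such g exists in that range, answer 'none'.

Gen 0: 101100111010
Gen 1 (rule 137): 001000110000
Gen 2 (rule 161): 100010000111
Gen 3 (rule 137): 001000110110
Gen 4 (rule 161): 100010001000
Gen 5 (rule 137): 001000100011
Gen 6 (rule 161): 100010001000
Gen 7 (rule 137): 001000100011
Gen 8 (rule 161): 100010001000

Answer: 4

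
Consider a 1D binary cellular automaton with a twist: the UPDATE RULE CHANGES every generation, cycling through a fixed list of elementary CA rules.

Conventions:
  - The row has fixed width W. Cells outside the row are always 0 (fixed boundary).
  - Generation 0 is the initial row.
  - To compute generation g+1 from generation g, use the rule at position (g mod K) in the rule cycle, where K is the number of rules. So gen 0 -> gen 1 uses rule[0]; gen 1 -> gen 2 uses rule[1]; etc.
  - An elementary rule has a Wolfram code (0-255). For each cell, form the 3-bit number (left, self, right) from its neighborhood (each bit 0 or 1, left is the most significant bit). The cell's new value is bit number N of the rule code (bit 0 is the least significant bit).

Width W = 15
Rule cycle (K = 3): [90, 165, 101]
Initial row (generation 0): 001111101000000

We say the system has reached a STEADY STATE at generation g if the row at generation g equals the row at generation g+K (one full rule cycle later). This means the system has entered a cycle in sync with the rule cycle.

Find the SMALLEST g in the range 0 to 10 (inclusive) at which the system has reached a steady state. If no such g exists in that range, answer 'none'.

Answer: none

Derivation:
Gen 0: 001111101000000
Gen 1 (rule 90): 011000100100000
Gen 2 (rule 165): 000010100101111
Gen 3 (rule 101): 111011100110001
Gen 4 (rule 90): 101010111111010
Gen 5 (rule 165): 111111011110110
Gen 6 (rule 101): 000001100011010
Gen 7 (rule 90): 000011110111001
Gen 8 (rule 165): 111001101010001
Gen 9 (rule 101): 001000111110101
Gen 10 (rule 90): 010101100010000
Gen 11 (rule 165): 011110001010111
Gen 12 (rule 101): 000010101111001
Gen 13 (rule 90): 000100001001110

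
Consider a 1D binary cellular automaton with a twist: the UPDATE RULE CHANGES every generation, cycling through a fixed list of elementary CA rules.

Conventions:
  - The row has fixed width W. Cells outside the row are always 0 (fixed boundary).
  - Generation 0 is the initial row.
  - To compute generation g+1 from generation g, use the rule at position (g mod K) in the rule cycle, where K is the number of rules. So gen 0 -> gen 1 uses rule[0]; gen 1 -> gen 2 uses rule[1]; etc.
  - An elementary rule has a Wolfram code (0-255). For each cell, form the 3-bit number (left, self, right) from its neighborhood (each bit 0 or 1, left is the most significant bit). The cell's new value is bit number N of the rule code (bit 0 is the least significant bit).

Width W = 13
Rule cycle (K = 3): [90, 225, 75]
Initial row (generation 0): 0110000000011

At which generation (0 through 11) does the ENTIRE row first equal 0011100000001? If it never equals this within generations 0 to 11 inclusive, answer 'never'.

Gen 0: 0110000000011
Gen 1 (rule 90): 1111000000111
Gen 2 (rule 225): 0111011110011
Gen 3 (rule 75): 1101010010111
Gen 4 (rule 90): 1100001100101
Gen 5 (rule 225): 0101100100010
Gen 6 (rule 75): 1001101001100
Gen 7 (rule 90): 0111100111110
Gen 8 (rule 225): 0011100011110
Gen 9 (rule 75): 1110101110010
Gen 10 (rule 90): 1010001011101
Gen 11 (rule 225): 0100100101110

Answer: never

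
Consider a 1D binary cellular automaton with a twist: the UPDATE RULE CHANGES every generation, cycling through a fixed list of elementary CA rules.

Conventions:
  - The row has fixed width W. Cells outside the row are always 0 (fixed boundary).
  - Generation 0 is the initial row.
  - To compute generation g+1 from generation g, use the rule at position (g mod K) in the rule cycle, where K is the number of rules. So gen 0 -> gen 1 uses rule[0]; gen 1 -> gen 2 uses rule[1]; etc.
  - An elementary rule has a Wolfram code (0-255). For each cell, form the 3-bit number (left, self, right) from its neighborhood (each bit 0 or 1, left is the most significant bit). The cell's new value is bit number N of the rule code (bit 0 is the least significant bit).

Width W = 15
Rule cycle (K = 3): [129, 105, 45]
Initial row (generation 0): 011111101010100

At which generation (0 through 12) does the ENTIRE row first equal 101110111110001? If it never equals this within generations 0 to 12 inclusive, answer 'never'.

Gen 0: 011111101010100
Gen 1 (rule 129): 001111000000001
Gen 2 (rule 105): 101001011111100
Gen 3 (rule 45): 111001110000001
Gen 4 (rule 129): 010000100111100
Gen 5 (rule 105): 000110000100101
Gen 6 (rule 45): 110100110100111
Gen 7 (rule 129): 000000000000010
Gen 8 (rule 105): 111111111111000
Gen 9 (rule 45): 100000000000011
Gen 10 (rule 129): 001111111111000
Gen 11 (rule 105): 101000000001011
Gen 12 (rule 45): 111011111101110

Answer: never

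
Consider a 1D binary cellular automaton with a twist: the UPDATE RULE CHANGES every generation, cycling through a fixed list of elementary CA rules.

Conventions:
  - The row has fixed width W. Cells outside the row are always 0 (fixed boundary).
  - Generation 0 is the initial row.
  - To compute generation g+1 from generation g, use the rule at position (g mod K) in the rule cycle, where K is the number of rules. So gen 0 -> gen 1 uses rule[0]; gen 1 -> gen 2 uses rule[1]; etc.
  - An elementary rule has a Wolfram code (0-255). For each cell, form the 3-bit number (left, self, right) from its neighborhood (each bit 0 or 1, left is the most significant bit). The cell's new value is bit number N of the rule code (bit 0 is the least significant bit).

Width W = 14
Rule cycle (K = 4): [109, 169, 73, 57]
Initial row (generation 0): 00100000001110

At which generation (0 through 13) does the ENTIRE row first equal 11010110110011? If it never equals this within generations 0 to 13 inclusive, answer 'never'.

Gen 0: 00100000001110
Gen 1 (rule 109): 10101111101010
Gen 2 (rule 169): 01011111010100
Gen 3 (rule 73): 00010001000001
Gen 4 (rule 57): 11001100111100
Gen 5 (rule 109): 11001100100101
Gen 6 (rule 169): 10001000000010
Gen 7 (rule 73): 00100011111000
Gen 8 (rule 57): 10011010000111
Gen 9 (rule 109): 10011110110101
Gen 10 (rule 169): 00011101101010
Gen 11 (rule 73): 11010101100000
Gen 12 (rule 57): 10101011011111
Gen 13 (rule 109): 11111111110001

Answer: never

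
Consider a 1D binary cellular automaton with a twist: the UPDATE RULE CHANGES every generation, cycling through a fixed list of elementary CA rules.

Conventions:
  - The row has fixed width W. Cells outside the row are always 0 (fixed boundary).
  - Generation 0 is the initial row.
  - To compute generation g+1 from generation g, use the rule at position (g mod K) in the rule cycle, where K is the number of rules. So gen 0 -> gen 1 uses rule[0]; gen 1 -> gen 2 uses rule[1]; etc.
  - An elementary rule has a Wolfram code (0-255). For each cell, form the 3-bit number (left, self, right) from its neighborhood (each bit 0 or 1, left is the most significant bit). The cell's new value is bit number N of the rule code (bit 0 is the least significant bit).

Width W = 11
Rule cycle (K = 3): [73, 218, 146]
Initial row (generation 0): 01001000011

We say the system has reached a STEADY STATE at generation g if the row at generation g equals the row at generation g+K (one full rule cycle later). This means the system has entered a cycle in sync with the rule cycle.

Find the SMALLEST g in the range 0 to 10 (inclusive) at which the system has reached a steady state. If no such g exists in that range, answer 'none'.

Gen 0: 01001000011
Gen 1 (rule 73): 00000011011
Gen 2 (rule 218): 00000111011
Gen 3 (rule 146): 00001010000
Gen 4 (rule 73): 11100000111
Gen 5 (rule 218): 11110001111
Gen 6 (rule 146): 01101010110
Gen 7 (rule 73): 01100000110
Gen 8 (rule 218): 11110001111
Gen 9 (rule 146): 01101010110
Gen 10 (rule 73): 01100000110
Gen 11 (rule 218): 11110001111
Gen 12 (rule 146): 01101010110
Gen 13 (rule 73): 01100000110

Answer: 5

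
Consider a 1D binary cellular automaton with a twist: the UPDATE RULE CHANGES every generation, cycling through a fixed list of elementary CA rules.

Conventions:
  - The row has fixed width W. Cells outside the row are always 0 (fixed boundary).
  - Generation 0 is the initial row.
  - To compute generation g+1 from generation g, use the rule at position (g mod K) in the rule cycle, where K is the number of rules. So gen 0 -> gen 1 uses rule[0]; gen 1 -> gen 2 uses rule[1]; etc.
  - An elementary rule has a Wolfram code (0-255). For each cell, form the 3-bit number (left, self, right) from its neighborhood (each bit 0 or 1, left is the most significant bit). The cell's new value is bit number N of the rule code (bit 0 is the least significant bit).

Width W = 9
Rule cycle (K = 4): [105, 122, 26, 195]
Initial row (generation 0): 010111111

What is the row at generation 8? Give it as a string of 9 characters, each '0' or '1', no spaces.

Gen 0: 010111111
Gen 1 (rule 105): 001100001
Gen 2 (rule 122): 011110010
Gen 3 (rule 26): 110001101
Gen 4 (rule 195): 010110100
Gen 5 (rule 105): 001111001
Gen 6 (rule 122): 011001110
Gen 7 (rule 26): 110111001
Gen 8 (rule 195): 010011010

Answer: 010011010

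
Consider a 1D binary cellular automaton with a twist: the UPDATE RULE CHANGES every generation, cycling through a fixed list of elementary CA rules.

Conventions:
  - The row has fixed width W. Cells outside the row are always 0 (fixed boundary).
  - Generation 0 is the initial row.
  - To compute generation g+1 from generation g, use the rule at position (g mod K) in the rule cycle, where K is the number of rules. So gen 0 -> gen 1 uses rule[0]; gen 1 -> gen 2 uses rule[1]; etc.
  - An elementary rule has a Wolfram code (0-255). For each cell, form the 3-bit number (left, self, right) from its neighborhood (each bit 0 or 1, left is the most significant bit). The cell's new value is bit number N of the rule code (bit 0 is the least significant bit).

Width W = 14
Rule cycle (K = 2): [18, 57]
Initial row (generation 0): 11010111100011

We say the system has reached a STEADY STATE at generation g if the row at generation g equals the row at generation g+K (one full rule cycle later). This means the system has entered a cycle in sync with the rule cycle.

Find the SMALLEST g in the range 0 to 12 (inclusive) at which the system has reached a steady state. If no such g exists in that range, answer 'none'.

Answer: 5

Derivation:
Gen 0: 11010111100011
Gen 1 (rule 18): 00000000010100
Gen 2 (rule 57): 11111111001011
Gen 3 (rule 18): 00000000110000
Gen 4 (rule 57): 11111110101111
Gen 5 (rule 18): 00000000000000
Gen 6 (rule 57): 11111111111111
Gen 7 (rule 18): 00000000000000
Gen 8 (rule 57): 11111111111111
Gen 9 (rule 18): 00000000000000
Gen 10 (rule 57): 11111111111111
Gen 11 (rule 18): 00000000000000
Gen 12 (rule 57): 11111111111111
Gen 13 (rule 18): 00000000000000
Gen 14 (rule 57): 11111111111111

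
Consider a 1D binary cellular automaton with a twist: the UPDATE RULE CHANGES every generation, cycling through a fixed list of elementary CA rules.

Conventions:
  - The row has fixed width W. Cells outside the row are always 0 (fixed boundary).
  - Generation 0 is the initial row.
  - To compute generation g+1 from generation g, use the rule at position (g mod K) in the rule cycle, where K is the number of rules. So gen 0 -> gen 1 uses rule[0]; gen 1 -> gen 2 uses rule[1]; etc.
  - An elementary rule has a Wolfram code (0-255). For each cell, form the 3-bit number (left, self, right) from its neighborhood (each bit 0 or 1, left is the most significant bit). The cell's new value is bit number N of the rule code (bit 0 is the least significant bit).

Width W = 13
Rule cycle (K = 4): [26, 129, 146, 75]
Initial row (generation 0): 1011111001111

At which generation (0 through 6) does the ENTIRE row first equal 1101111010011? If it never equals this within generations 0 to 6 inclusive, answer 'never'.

Answer: never

Derivation:
Gen 0: 1011111001111
Gen 1 (rule 26): 0010000111000
Gen 2 (rule 129): 1000110010011
Gen 3 (rule 146): 0101001101100
Gen 4 (rule 75): 1000011101101
Gen 5 (rule 26): 0100110001000
Gen 6 (rule 129): 0000000100011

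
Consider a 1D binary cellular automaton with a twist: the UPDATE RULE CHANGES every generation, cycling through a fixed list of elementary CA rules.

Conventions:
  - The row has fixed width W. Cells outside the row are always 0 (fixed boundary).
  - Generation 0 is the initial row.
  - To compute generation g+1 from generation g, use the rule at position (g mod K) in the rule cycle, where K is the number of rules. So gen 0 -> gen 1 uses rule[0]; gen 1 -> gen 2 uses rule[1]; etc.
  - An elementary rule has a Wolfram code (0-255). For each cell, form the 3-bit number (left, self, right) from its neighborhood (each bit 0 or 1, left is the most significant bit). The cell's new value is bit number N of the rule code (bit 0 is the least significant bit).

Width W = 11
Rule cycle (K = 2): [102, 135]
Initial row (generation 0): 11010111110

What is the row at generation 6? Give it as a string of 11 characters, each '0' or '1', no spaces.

Answer: 11011100110

Derivation:
Gen 0: 11010111110
Gen 1 (rule 102): 01111000010
Gen 2 (rule 135): 10110011110
Gen 3 (rule 102): 11010100010
Gen 4 (rule 135): 00010101110
Gen 5 (rule 102): 00111110010
Gen 6 (rule 135): 11011100110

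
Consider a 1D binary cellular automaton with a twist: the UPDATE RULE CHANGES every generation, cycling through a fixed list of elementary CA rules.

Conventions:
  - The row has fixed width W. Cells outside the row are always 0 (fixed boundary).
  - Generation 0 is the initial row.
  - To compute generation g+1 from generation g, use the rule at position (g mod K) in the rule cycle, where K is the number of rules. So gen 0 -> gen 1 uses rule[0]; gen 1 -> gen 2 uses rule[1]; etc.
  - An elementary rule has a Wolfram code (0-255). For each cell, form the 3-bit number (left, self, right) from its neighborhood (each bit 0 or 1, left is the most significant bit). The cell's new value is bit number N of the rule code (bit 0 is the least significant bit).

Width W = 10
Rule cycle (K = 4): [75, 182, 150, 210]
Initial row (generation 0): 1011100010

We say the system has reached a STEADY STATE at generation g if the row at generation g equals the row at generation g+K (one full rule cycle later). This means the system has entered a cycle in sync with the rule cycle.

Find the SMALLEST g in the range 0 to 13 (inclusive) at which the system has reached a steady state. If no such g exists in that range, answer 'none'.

Gen 0: 1011100010
Gen 1 (rule 75): 0010101100
Gen 2 (rule 182): 0111110010
Gen 3 (rule 150): 1011101111
Gen 4 (rule 210): 0001100111
Gen 5 (rule 75): 1111101101
Gen 6 (rule 182): 0111010011
Gen 7 (rule 150): 1010011100
Gen 8 (rule 210): 0001101110
Gen 9 (rule 75): 1111101010
Gen 10 (rule 182): 0111011111
Gen 11 (rule 150): 1010001110
Gen 12 (rule 210): 0001010111
Gen 13 (rule 75): 1110000101
Gen 14 (rule 182): 0101001111
Gen 15 (rule 150): 1101110110
Gen 16 (rule 210): 0100110011
Gen 17 (rule 75): 1001110111

Answer: none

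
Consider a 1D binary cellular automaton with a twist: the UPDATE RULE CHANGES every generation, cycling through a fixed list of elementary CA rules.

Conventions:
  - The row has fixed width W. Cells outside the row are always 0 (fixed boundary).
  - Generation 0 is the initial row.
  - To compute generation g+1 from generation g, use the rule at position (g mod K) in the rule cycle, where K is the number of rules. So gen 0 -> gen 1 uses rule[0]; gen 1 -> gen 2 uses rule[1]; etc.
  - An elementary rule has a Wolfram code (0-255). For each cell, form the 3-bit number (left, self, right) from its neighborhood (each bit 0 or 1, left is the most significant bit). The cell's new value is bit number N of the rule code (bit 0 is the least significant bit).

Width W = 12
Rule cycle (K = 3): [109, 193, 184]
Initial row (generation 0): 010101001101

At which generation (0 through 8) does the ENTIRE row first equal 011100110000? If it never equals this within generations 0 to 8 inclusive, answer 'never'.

Answer: 8

Derivation:
Gen 0: 010101001101
Gen 1 (rule 109): 011111001111
Gen 2 (rule 193): 001111000111
Gen 3 (rule 184): 001110100110
Gen 4 (rule 109): 101011100110
Gen 5 (rule 193): 000001100010
Gen 6 (rule 184): 000001010001
Gen 7 (rule 109): 111101110101
Gen 8 (rule 193): 011100110000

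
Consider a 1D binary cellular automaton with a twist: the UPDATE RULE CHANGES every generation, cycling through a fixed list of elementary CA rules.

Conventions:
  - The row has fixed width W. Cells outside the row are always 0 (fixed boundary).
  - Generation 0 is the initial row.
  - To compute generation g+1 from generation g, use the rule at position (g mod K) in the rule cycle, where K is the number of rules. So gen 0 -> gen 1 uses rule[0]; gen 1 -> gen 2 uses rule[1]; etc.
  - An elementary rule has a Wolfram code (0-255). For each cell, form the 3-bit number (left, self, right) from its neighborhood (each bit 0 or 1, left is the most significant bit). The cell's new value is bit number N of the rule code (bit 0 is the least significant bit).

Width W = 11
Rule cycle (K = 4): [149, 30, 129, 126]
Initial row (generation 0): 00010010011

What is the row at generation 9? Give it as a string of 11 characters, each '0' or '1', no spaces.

Gen 0: 00010010011
Gen 1 (rule 149): 11011011000
Gen 2 (rule 30): 10010010100
Gen 3 (rule 129): 00000000001
Gen 4 (rule 126): 00000000011
Gen 5 (rule 149): 11111111000
Gen 6 (rule 30): 10000000100
Gen 7 (rule 129): 00111110001
Gen 8 (rule 126): 01100011011
Gen 9 (rule 149): 00011000000

Answer: 00011000000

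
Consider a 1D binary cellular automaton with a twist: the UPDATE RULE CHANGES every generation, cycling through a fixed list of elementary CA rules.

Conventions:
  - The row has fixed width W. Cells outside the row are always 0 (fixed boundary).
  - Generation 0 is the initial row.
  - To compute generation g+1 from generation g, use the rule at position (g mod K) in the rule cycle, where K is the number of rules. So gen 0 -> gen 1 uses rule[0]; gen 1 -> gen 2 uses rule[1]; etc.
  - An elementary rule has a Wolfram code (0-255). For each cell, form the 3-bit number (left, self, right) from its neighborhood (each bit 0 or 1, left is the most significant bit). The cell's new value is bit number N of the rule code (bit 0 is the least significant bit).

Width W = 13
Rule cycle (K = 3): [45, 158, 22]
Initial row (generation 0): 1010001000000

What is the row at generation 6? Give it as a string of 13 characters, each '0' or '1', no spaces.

Answer: 1000001100111

Derivation:
Gen 0: 1010001000000
Gen 1 (rule 45): 1110101011111
Gen 2 (rule 158): 1100101011110
Gen 3 (rule 22): 0011101000001
Gen 4 (rule 45): 1010011011101
Gen 5 (rule 158): 1011110011001
Gen 6 (rule 22): 1000001100111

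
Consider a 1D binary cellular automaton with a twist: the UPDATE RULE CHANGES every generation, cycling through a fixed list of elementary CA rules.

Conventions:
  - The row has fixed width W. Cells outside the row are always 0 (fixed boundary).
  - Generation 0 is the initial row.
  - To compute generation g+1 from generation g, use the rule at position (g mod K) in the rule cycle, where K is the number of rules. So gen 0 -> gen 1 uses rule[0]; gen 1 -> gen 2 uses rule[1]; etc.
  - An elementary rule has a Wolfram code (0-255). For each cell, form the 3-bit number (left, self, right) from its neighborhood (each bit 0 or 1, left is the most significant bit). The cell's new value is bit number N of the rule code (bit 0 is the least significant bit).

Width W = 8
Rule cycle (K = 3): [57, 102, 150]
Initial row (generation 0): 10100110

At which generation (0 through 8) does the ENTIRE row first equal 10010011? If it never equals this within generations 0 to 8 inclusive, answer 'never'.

Answer: 7

Derivation:
Gen 0: 10100110
Gen 1 (rule 57): 01010101
Gen 2 (rule 102): 11111111
Gen 3 (rule 150): 01111110
Gen 4 (rule 57): 01000001
Gen 5 (rule 102): 11000011
Gen 6 (rule 150): 00100100
Gen 7 (rule 57): 10010011
Gen 8 (rule 102): 10110101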